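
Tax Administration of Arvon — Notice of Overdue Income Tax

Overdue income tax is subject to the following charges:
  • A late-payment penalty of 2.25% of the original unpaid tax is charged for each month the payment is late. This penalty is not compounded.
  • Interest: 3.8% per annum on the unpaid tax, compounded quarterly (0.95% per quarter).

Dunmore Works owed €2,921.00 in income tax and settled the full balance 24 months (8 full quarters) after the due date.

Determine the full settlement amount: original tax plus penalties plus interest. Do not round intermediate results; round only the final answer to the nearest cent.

€4,727.86

Late-payment penalty = 2.25% × €2,921.00 × 24 mo = €1,577.34
Interest: €2,921.00 × ((1 + 0.0095)^8 − 1) = €2,921.00 × 0.0785756… = €229.5193…
Total = €2,921.00 + €1,577.3400 + €229.5193… = €4,727.86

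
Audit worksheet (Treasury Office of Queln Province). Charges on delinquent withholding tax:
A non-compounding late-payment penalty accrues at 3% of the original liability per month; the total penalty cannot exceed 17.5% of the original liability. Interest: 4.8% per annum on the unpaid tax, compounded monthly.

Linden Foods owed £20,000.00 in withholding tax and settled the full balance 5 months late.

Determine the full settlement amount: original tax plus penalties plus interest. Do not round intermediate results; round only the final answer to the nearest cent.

Penalty: 5 × 3% × £20,000.00 = £3,000.00 (below the 17.5% cap of £3,500.00)
Interest (4.8%/yr ÷ 12 = 0.4%/month): £20,000.00 × ((1 + 0.004)^5 − 1) = £403.2128…
Total = £20,000.00 + £3,000.0000 + £403.2128… = £23,403.21

£23,403.21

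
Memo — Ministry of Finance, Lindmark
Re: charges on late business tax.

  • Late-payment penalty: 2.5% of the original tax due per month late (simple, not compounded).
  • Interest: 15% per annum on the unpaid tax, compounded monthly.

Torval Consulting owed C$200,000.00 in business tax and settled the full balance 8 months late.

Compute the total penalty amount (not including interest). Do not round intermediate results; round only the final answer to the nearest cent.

C$40,000.00

Late-payment penalty = 2.5% × C$200,000.00 × 8 mo = C$40,000.00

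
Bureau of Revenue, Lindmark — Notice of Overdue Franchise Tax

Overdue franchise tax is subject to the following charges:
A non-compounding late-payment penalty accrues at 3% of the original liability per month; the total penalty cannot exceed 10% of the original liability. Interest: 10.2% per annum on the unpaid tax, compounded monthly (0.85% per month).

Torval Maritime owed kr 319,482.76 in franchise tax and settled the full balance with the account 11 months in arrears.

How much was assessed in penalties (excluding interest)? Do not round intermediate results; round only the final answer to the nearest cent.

Penalty (uncapped): 11 × 3% × kr 319,482.76 = kr 105,429.31…; cap = 10% × kr 319,482.76 = kr 31,948.28… → penalty = kr 31,948.28…

kr 31,948.28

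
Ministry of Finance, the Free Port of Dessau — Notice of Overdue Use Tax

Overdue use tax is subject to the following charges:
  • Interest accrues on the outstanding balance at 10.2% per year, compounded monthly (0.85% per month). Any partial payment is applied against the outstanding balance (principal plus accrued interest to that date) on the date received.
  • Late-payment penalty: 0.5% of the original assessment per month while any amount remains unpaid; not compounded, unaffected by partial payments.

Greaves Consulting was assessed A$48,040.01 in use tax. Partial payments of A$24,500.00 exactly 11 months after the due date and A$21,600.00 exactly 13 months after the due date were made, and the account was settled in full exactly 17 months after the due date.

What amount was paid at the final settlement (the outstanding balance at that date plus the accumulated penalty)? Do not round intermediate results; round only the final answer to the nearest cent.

A$11,437.73

Balance at month 11: A$48,040.0100 × (1 + 0.0085)^11 = A$52,727.6016…
After A$24,500.00 payment: A$52,727.6016… − A$24,500.00 = A$28,227.6016…
Balance at month 13: A$28,227.6016… × (1 + 0.0085)^2 = A$28,709.5103…
After A$21,600.00 payment: A$28,709.5103… − A$21,600.00 = A$7,109.5103…
Balance at month 17: A$7,109.5103… × (1 + 0.0085)^4 = A$7,354.3331…
Penalty: 17 × 0.5% × A$48,040.01 = A$4,083.40…
Final settlement = outstanding balance + penalty = A$7,354.3331… + A$4,083.40… = A$11,437.73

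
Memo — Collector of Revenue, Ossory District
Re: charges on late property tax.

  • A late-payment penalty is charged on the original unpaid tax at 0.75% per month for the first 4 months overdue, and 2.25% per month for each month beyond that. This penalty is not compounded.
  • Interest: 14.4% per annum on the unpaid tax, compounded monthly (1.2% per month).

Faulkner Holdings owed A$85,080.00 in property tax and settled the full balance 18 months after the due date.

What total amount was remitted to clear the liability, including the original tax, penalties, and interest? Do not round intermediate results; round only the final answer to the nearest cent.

A$134,809.91

Penalty, months 1–4: 4 × 0.75% × A$85,080.00 = A$2,552.40
Penalty, months 5–18: 14 × 2.25% × A$85,080.00 = A$26,800.20
Interest: A$85,080.00 × ((1 + 0.012)^18 − 1) = A$85,080.00 × 0.2395077… = A$20,377.3142…
Total = A$85,080.00 + A$29,352.6000 + A$20,377.3142… = A$134,809.91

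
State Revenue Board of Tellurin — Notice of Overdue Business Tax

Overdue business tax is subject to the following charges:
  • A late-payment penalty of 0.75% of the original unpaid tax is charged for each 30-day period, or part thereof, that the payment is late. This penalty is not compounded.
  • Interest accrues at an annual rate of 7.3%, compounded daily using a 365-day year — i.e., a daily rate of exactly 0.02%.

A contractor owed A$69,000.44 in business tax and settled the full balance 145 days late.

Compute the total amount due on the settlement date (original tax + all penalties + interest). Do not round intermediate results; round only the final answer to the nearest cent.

Penalty periods: ⌈145/30⌉ = 5; penalty = 5 × 0.75% × A$69,000.44 = A$2,587.52…
Interest: A$69,000.44 × ((1 + 0.0002)^145 − 1) = A$69,000.44 × 0.02942161… = A$2,030.1040…
Total = A$69,000.44 + A$2,587.5165 + A$2,030.1040… = A$73,618.06

A$73,618.06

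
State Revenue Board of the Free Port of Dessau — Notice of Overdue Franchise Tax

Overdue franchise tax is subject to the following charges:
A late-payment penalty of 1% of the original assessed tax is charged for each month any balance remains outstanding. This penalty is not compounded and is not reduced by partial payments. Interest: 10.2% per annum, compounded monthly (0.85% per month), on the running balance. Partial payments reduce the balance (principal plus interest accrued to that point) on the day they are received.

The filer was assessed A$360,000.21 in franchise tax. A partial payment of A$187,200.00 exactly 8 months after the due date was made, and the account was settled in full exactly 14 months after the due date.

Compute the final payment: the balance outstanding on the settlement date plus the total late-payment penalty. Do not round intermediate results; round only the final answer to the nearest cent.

A$258,737.17

Balance at month 8: A$360,000.2100 × (1 + 0.0085)^8 = A$385,221.0179…
After A$187,200.00 payment: A$385,221.0179… − A$187,200.00 = A$198,021.0179…
Balance at month 14: A$198,021.0179… × (1 + 0.0085)^6 = A$208,337.1429…
Penalty: 14 × 1% × A$360,000.21 = A$50,400.03…
Final settlement = outstanding balance + penalty = A$208,337.1429… + A$50,400.03… = A$258,737.17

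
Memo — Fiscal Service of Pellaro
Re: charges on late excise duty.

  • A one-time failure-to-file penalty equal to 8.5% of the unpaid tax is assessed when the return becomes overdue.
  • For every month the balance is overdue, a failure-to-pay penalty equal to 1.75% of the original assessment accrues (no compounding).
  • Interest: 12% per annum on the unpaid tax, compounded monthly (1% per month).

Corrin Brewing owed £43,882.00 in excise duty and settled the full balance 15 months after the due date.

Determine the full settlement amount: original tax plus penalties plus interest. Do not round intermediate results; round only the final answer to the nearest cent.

£66,194.63

Failure-to-file penalty: 8.5% × £43,882.00 = £3,729.97
Failure-to-pay penalty: 15 × 1.75% × £43,882.00 = £11,519.03…
Interest: £43,882.00 × ((1 + 0.01)^15 − 1) = £43,882.00 × 0.1609690… = £7,063.6397…
Total = £43,882.00 + £15,248.9950 + £7,063.6397… = £66,194.63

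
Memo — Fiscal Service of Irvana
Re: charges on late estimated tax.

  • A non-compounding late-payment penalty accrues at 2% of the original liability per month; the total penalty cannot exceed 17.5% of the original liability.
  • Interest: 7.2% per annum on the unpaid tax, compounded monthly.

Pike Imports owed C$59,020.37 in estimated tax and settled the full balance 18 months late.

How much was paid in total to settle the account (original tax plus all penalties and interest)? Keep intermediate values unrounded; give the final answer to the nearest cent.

Penalty (uncapped): 18 × 2% × C$59,020.37 = C$21,247.33…; cap = 17.5% × C$59,020.37 = C$10,328.56… → penalty = C$10,328.56…
Interest (7.2%/yr ÷ 12 = 0.6%/month): C$59,020.37 × ((1 + 0.006)^18 − 1) = C$6,709.9249…
Total = C$59,020.37 + C$10,328.5648… + C$6,709.9249… = C$76,058.86

C$76,058.86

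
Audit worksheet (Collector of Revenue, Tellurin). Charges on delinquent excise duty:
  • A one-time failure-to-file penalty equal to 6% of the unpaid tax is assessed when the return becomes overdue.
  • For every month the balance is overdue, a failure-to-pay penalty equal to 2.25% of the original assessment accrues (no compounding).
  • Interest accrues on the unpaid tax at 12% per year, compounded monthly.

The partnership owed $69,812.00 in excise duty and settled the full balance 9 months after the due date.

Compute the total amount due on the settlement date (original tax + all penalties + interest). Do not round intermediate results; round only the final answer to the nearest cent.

$94,678.01

Failure-to-file penalty: 6% × $69,812.00 = $4,188.72
Failure-to-pay penalty = 2.25% × $69,812.00 × 9 mo = $14,136.93
Interest (12%/yr ÷ 12 = 1%/month): $69,812.00 × ((1 + 0.01)^9 − 1) = $6,540.3563…
Total = $69,812.00 + $18,325.6500 + $6,540.3563… = $94,678.01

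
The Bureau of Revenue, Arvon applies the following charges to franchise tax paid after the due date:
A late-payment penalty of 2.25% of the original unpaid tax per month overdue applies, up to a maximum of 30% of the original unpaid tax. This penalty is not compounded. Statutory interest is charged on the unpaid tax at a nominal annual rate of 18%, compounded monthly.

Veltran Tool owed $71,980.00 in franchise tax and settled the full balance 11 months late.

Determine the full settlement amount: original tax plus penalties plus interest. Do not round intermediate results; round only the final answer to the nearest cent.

$102,603.81

Penalty: 11 × 2.25% × $71,980.00 = $17,815.05 (below the 30% cap of $21,594.00)
Interest (18%/yr ÷ 12 = 1.5%/month): $71,980.00 × ((1 + 0.015)^11 − 1) = $12,808.7645…
Total = $71,980.00 + $17,815.0500 + $12,808.7645… = $102,603.81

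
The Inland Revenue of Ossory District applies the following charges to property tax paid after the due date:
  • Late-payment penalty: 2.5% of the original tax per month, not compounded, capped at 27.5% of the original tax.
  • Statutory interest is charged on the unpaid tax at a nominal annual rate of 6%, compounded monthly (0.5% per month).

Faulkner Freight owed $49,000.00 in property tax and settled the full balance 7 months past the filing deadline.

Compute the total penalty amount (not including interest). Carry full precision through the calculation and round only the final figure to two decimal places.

$8,575.00

Penalty: 7 × 2.5% × $49,000.00 = $8,575.00 (below the 27.5% cap of $13,475.00)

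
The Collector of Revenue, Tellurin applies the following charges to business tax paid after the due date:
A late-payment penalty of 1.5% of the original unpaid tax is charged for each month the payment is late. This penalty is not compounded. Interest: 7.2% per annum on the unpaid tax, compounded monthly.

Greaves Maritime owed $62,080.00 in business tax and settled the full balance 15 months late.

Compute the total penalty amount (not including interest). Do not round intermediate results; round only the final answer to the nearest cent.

Late-payment penalty: 15 × 1.5% × $62,080.00 = $13,968.00

$13,968.00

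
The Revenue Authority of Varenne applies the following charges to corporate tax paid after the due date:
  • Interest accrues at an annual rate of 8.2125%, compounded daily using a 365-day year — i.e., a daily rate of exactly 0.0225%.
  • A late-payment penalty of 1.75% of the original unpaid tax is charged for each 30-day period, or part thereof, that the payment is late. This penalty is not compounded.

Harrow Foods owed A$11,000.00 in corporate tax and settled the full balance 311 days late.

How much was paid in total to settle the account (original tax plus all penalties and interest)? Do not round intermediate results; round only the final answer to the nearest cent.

Penalty periods: ⌈311/30⌉ = 11; penalty = 11 × 1.75% × A$11,000.00 = A$2,117.50
Interest: A$11,000.00 × ((1 + 0.000225)^311 − 1) = A$11,000.00 × 0.07247293… = A$797.2022…
Total = A$11,000.00 + A$2,117.5000 + A$797.2022… = A$13,914.70

A$13,914.70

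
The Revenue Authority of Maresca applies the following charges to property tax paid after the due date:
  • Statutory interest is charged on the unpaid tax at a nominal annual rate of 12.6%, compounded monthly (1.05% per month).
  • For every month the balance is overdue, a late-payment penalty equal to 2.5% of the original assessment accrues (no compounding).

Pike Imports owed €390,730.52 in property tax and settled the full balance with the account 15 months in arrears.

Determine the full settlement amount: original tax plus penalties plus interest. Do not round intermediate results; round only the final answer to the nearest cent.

€603,530.16

Late-payment penalty = 2.5% × €390,730.52 × 15 mo = €146,523.95…
Interest: €390,730.52 × ((1 + 0.0105)^15 − 1) = €390,730.52 × 0.1696200… = €66,275.6917…
Total = €390,730.52 + €146,523.9450 + €66,275.6917… = €603,530.16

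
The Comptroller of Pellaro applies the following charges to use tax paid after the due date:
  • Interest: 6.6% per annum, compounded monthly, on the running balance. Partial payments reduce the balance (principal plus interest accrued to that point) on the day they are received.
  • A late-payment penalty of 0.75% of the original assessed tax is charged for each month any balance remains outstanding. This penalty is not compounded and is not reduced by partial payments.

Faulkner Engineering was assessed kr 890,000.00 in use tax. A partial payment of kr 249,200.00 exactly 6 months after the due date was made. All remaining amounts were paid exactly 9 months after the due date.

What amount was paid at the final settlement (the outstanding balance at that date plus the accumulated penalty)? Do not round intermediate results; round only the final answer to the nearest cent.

Monthly rate = 6.6% ÷ 12 = 0.55%
Balance at month 6: kr 890,000.0000 × (1 + 0.0055)^6 = kr 919,776.8112…
After kr 249,200.00 payment: kr 919,776.8112… − kr 249,200.00 = kr 670,576.8112…
Balance at month 9: kr 670,576.8112… × (1 + 0.0055)^3 = kr 681,702.2950…
Penalty: 9 × 0.75% × kr 890,000.00 = kr 60,075.00
Final settlement = outstanding balance + penalty = kr 681,702.2950… + kr 60,075.00 = kr 741,777.30

kr 741,777.30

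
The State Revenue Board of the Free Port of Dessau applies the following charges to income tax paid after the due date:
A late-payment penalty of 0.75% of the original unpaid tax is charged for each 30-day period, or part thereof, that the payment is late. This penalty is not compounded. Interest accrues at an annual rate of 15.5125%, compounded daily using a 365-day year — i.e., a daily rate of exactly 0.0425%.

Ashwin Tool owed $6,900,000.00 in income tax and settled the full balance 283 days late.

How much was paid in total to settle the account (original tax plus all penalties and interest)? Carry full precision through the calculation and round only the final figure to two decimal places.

Penalty periods: ⌈283/30⌉ = 10; penalty = 10 × 0.75% × $6,900,000.00 = $517,500.00
Interest: $6,900,000.00 × ((1 + 0.000425)^283 − 1) = $6,900,000.00 × 0.12777814… = $881,669.1619…
Total = $6,900,000.00 + $517,500.0000 + $881,669.1619… = $8,299,169.16

$8,299,169.16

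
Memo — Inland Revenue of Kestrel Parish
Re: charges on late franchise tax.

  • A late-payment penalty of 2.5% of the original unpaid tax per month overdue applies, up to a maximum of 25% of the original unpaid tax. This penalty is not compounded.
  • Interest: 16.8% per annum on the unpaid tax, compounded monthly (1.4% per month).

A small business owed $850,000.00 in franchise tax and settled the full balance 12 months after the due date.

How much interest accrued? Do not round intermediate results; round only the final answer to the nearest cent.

$154,325.26

Interest: $850,000.00 × ((1 + 0.014)^12 − 1) = $850,000.00 × 0.1815591… = $154,325.2596…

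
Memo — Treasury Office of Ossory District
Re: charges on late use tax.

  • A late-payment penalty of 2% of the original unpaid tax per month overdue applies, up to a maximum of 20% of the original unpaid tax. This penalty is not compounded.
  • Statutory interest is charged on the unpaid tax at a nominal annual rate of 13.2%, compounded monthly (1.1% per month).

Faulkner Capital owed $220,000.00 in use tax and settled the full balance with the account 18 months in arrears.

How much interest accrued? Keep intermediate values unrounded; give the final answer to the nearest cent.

Interest: $220,000.00 × ((1 + 0.011)^18 − 1) = $220,000.00 × 0.2176453… = $47,881.9684…

$47,881.97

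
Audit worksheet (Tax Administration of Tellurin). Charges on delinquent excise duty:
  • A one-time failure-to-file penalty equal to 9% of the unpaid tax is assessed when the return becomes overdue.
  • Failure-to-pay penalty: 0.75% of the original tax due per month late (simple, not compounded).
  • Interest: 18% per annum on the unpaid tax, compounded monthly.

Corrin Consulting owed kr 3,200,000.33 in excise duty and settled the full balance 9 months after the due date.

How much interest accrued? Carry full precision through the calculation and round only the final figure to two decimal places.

kr 458,847.97

Interest (18%/yr ÷ 12 = 1.5%/month): kr 3,200,000.33 × ((1 + 0.015)^9 − 1) = kr 458,847.9686…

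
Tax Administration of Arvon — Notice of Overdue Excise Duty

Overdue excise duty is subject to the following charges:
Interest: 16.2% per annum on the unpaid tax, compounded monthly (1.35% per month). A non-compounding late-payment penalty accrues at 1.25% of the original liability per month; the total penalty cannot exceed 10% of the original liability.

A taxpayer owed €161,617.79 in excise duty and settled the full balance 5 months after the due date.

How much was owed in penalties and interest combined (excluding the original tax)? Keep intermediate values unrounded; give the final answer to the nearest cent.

Penalty: 5 × 1.25% × €161,617.79 = €10,101.11… (below the 10% cap of €16,161.78…)
Interest: €161,617.79 × ((1 + 0.0135)^5 − 1) = €161,617.79 × 0.0693473… = €11,207.7526…
Penalties + interest = €10,101.1119… + €11,207.7526… = €21,308.86

€21,308.86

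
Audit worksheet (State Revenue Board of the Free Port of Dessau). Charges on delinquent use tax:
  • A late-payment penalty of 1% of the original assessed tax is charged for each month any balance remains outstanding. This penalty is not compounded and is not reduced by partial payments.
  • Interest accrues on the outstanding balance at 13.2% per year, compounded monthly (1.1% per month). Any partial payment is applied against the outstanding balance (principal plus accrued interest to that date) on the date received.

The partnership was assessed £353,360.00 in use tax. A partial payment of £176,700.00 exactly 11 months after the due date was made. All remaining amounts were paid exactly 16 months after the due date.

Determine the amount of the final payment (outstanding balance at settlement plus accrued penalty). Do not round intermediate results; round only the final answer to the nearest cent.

Balance at month 11: £353,360.0000 × (1 + 0.011)^11 = £398,547.5078…
After £176,700.00 payment: £398,547.5078… − £176,700.00 = £221,847.5078…
Balance at month 16: £221,847.5078… × (1 + 0.011)^5 = £234,320.5253…
Penalty: 16 × 1% × £353,360.00 = £56,537.60
Final settlement = outstanding balance + penalty = £234,320.5253… + £56,537.60 = £290,858.13

£290,858.13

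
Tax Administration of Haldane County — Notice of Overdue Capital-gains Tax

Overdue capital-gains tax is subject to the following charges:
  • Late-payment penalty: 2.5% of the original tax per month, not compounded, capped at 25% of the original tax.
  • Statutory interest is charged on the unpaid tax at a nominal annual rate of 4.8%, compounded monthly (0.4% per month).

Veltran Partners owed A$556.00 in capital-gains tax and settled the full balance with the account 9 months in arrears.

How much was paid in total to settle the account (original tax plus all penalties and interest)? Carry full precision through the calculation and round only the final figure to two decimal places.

Penalty: 9 × 2.5% × A$556.00 = A$125.10 (below the 25% cap of A$139.00)
Interest: A$556.00 × ((1 + 0.004)^9 − 1) = A$556.00 × 0.0365814… = A$20.3393…
Total = A$556.00 + A$125.1000 + A$20.3393… = A$701.44

A$701.44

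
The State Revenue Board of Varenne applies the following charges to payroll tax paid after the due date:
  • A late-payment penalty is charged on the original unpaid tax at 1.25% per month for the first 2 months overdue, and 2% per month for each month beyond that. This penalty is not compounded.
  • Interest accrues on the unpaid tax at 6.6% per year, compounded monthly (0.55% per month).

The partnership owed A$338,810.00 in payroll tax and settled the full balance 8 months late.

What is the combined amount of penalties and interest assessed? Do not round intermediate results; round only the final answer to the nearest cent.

Penalty, months 1–2: 2 × 1.25% × A$338,810.00 = A$8,470.25
Penalty, months 3–8: 6 × 2% × A$338,810.00 = A$40,657.20
Interest: A$338,810.00 × ((1 + 0.0055)^8 − 1) = A$338,810.00 × 0.0448564… = A$15,197.7906…
Penalties + interest = A$49,127.4500 + A$15,197.7906… = A$64,325.24

A$64,325.24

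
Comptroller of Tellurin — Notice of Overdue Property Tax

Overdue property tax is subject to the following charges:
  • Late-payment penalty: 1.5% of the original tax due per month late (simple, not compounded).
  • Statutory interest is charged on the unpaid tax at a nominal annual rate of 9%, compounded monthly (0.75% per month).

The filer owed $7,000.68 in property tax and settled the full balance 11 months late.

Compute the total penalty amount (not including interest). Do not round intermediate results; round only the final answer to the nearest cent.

Late-payment penalty = 1.5% × $7,000.68 × 11 mo = $1,155.11…

$1,155.11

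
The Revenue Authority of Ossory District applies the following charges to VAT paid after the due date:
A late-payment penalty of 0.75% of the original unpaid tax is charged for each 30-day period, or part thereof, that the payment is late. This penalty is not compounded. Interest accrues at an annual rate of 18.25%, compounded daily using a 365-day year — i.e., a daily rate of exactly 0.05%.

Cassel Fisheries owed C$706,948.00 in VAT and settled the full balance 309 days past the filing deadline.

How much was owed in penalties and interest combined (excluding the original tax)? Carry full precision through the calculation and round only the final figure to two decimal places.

C$176,404.18

Penalty periods: ⌈309/30⌉ = 11; penalty = 11 × 0.75% × C$706,948.00 = C$58,323.21
Interest: C$706,948.00 × ((1 + 0.0005)^309 − 1) = C$706,948.00 × 0.16702922… = C$118,080.9700…
Penalties + interest = C$58,323.2100 + C$118,080.9700… = C$176,404.18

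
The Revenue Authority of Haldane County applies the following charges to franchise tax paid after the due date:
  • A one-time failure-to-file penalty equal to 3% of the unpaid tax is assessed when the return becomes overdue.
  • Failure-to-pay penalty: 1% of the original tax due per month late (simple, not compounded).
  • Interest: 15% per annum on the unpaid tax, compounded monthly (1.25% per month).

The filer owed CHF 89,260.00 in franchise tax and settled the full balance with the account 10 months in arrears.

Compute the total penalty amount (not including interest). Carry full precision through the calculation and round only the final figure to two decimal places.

Failure-to-file penalty: 3% × CHF 89,260.00 = CHF 2,677.80
Failure-to-pay penalty: 10 × 1% × CHF 89,260.00 = CHF 8,926.00
Total penalty = CHF 2,677.80 + CHF 8,926.00 = CHF 11,603.80

CHF 11,603.80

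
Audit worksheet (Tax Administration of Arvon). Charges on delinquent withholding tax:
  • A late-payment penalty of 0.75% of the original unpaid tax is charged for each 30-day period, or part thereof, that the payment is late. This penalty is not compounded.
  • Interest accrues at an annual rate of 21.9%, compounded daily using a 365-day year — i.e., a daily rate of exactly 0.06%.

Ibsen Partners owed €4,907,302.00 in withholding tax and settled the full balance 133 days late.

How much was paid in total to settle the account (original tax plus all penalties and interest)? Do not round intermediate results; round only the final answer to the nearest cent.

Penalty periods: ⌈133/30⌉ = 5; penalty = 5 × 0.75% × €4,907,302.00 = €184,023.83…
Interest: €4,907,302.00 × ((1 + 0.0006)^133 − 1) = €4,907,302.00 × 0.08304451… = €407,524.5091…
Total = €4,907,302.00 + €184,023.8250 + €407,524.5091… = €5,498,850.33

€5,498,850.33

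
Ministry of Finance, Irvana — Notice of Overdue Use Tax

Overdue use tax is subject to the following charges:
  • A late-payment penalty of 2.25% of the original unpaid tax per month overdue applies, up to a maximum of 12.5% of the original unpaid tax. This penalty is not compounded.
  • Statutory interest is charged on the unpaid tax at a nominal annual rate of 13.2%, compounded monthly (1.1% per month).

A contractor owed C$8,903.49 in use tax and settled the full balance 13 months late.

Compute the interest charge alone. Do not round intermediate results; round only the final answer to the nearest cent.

C$1,360.71

Interest: C$8,903.49 × ((1 + 0.011)^13 − 1) = C$8,903.49 × 0.1528293… = C$1,360.7145…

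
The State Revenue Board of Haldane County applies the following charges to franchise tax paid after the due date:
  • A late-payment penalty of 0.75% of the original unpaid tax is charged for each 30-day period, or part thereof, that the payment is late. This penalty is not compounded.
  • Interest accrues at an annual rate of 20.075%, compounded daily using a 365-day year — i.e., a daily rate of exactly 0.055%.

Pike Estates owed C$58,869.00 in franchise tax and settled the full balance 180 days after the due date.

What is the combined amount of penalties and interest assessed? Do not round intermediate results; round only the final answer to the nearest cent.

Penalty periods: ⌈180/30⌉ = 6; penalty = 6 × 0.75% × C$58,869.00 = C$2,649.11…
Interest: C$58,869.00 × ((1 + 0.00055)^180 − 1) = C$58,869.00 × 0.10403625… = C$6,124.5102…
Penalties + interest = C$2,649.1050 + C$6,124.5102… = C$8,773.62

C$8,773.62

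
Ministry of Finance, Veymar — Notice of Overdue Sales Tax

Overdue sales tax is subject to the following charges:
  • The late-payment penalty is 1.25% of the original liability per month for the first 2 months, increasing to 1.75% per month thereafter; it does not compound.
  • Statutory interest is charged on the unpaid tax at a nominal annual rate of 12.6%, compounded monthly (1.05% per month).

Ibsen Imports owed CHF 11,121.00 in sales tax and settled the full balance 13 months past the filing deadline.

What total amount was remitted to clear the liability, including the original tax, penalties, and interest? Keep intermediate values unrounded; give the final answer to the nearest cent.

CHF 15,157.25

Penalty, months 1–2: 2 × 1.25% × CHF 11,121.00 = CHF 278.03…
Penalty, months 3–13: 11 × 1.75% × CHF 11,121.00 = CHF 2,140.79…
Interest: CHF 11,121.00 × ((1 + 0.0105)^13 − 1) = CHF 11,121.00 × 0.1454394… = CHF 1,617.4320…
Total = CHF 11,121.00 + CHF 2,418.8175 + CHF 1,617.4320… = CHF 15,157.25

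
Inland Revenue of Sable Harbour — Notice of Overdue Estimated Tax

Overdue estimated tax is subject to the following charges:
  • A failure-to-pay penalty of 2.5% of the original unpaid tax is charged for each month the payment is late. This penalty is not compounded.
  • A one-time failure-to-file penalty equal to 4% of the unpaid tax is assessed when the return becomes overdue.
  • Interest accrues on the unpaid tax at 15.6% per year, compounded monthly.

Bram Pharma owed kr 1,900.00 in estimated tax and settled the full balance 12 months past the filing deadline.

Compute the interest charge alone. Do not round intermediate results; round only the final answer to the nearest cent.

Interest (15.6%/yr ÷ 12 = 1.3%/month): kr 1,900.00 × ((1 + 0.013)^12 − 1) = kr 318.5384…

kr 318.54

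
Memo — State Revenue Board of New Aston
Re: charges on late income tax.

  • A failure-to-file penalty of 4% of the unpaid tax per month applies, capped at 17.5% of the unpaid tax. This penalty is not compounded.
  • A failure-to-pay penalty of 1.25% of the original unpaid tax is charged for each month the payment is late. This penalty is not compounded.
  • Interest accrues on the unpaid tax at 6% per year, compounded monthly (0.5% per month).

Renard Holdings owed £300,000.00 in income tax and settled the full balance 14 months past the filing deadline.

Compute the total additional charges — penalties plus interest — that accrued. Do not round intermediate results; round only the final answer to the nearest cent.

Failure-to-file: 14 × 4% × £300,000.00 = £168,000.00, capped at 17.5% × £300,000.00 = £52,500.00
Failure-to-pay penalty: 14 × 1.25% × £300,000.00 = £52,500.00
Interest: £300,000.00 × ((1 + 0.005)^14 − 1) = £300,000.00 × 0.0723211… = £21,696.3396…
Penalties + interest = £105,000.0000 + £21,696.3396… = £126,696.34

£126,696.34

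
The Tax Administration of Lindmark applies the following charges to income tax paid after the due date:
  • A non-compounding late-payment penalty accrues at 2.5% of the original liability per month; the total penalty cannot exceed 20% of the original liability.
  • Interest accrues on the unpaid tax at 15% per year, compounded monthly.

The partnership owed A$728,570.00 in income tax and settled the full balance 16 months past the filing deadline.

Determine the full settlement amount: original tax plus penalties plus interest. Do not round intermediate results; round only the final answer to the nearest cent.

Penalty (uncapped): 16 × 2.5% × A$728,570.00 = A$291,428.00; cap = 20% × A$728,570.00 = A$145,714.00 → penalty = A$145,714.00
Interest (15%/yr ÷ 12 = 1.25%/month): A$728,570.00 × ((1 + 0.0125)^16 − 1) = A$160,204.9278…
Total = A$728,570.00 + A$145,714.0000 + A$160,204.9278… = A$1,034,488.93

A$1,034,488.93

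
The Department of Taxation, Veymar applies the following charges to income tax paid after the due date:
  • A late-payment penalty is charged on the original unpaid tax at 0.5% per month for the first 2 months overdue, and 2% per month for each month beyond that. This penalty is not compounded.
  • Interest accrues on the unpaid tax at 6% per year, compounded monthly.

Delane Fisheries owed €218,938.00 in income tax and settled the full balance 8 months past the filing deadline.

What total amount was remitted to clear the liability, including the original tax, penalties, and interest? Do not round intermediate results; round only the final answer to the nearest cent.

Penalty, months 1–2: 2 × 0.5% × €218,938.00 = €2,189.38
Penalty, months 3–8: 6 × 2% × €218,938.00 = €26,272.56
Interest (6%/yr ÷ 12 = 0.5%/month): €218,938.00 × ((1 + 0.005)^8 − 1) = €8,912.3188…
Total = €218,938.00 + €28,461.9400 + €8,912.3188… = €256,312.26

€256,312.26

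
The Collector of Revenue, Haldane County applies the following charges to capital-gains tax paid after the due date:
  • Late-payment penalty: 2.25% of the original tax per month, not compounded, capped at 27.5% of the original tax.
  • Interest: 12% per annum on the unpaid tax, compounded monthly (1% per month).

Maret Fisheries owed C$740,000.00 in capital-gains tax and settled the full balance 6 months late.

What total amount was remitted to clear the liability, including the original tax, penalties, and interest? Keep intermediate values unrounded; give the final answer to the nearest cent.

C$885,424.91

Penalty: 6 × 2.25% × C$740,000.00 = C$99,900.00 (below the 27.5% cap of C$203,500.00)
Interest: C$740,000.00 × ((1 + 0.01)^6 − 1) = C$740,000.00 × 0.0615202… = C$45,524.9114…
Total = C$740,000.00 + C$99,900.0000 + C$45,524.9114… = C$885,424.91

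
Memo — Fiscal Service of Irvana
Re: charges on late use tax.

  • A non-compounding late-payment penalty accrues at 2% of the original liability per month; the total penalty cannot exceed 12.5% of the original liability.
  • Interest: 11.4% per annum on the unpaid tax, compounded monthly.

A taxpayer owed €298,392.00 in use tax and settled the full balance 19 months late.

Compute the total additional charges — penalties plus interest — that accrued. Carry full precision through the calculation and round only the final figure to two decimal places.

Penalty (uncapped): 19 × 2% × €298,392.00 = €113,388.96; cap = 12.5% × €298,392.00 = €37,299.00 → penalty = €37,299.00
Interest (11.4%/yr ÷ 12 = 0.95%/month): €298,392.00 × ((1 + 0.0095)^19 − 1) = €58,722.3630…
Penalties + interest = €37,299.0000 + €58,722.3630… = €96,021.36

€96,021.36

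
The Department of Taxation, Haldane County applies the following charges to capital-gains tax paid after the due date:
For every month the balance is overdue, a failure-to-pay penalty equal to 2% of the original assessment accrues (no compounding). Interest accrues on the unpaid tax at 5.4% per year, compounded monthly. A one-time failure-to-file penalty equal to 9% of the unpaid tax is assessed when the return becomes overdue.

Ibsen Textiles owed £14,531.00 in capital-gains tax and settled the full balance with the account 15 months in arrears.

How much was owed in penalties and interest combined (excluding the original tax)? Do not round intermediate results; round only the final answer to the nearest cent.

£6,679.44

Failure-to-file penalty: 9% × £14,531.00 = £1,307.79
Failure-to-pay penalty: 15 × 2% × £14,531.00 = £4,359.30
Interest (5.4%/yr ÷ 12 = 0.45%/month): £14,531.00 × ((1 + 0.0045)^15 − 1) = £1,012.3497…
Penalties + interest = £5,667.0900 + £1,012.3497… = £6,679.44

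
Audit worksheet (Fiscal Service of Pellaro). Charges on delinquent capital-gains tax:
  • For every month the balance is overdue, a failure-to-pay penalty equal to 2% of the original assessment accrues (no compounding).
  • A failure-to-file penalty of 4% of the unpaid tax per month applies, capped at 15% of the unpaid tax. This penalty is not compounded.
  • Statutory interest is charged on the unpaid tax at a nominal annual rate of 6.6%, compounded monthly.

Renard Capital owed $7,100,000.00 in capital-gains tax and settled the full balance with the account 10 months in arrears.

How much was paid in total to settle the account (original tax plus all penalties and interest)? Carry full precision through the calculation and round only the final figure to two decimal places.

Failure-to-file: 10 × 4% × $7,100,000.00 = $2,840,000.00, capped at 15% × $7,100,000.00 = $1,065,000.00
Failure-to-pay penalty: 10 × 2% × $7,100,000.00 = $1,420,000.00
Interest (6.6%/yr ÷ 12 = 0.55%/month): $7,100,000.00 × ((1 + 0.0055)^10 − 1) = $400,307.9999…
Total = $7,100,000.00 + $2,485,000.0000 + $400,307.9999… = $9,985,308.00

$9,985,308.00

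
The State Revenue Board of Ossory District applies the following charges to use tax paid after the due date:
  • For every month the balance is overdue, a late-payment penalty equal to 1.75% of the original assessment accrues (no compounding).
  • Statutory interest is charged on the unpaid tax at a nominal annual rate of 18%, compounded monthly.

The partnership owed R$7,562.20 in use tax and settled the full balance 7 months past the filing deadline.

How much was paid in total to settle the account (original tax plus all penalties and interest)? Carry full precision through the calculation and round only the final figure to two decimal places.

R$9,319.24

Late-payment penalty: 7 × 1.75% × R$7,562.20 = R$926.37…
Interest (18%/yr ÷ 12 = 1.5%/month): R$7,562.20 × ((1 + 0.015)^7 − 1) = R$830.6692…
Total = R$7,562.20 + R$926.3695 + R$830.6692… = R$9,319.24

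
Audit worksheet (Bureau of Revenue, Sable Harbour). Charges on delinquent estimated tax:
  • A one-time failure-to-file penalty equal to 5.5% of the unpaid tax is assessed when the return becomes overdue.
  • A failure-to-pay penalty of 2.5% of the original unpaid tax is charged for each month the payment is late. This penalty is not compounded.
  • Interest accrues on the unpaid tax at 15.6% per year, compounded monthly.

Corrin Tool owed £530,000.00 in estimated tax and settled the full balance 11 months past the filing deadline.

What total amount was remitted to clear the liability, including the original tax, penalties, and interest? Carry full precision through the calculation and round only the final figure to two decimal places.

£785,813.57

Failure-to-file penalty: 5.5% × £530,000.00 = £29,150.00
Failure-to-pay penalty: 11 × 2.5% × £530,000.00 = £145,750.00
Interest (15.6%/yr ÷ 12 = 1.3%/month): £530,000.00 × ((1 + 0.013)^11 − 1) = £80,913.5651…
Total = £530,000.00 + £174,900.0000 + £80,913.5651… = £785,813.57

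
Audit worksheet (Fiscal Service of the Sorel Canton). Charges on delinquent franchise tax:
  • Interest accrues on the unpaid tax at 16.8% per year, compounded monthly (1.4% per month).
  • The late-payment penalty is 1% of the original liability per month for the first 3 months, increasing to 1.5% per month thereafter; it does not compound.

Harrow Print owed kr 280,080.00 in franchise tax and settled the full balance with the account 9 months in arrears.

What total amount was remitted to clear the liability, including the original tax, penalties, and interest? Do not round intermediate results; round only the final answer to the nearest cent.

Penalty, months 1–3: 3 × 1% × kr 280,080.00 = kr 8,402.40
Penalty, months 4–9: 6 × 1.5% × kr 280,080.00 = kr 25,207.20
Interest: kr 280,080.00 × ((1 + 0.014)^9 − 1) = kr 280,080.00 × 0.1332914… = kr 37,332.2567…
Total = kr 280,080.00 + kr 33,609.6000 + kr 37,332.2567… = kr 351,021.86

kr 351,021.86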